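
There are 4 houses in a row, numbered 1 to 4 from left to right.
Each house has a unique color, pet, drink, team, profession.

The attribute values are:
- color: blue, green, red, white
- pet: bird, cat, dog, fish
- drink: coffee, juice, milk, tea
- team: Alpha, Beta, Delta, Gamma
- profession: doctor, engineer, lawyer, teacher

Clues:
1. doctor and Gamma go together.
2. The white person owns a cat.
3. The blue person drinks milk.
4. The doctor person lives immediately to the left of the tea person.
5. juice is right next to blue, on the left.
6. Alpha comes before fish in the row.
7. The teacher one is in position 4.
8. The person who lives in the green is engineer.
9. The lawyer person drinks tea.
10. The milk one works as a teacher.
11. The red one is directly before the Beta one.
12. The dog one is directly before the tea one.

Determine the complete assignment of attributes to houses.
Solution:

House | Color | Pet | Drink | Team | Profession
-----------------------------------------------
  1   | red | dog | coffee | Gamma | doctor
  2   | white | cat | tea | Beta | lawyer
  3   | green | bird | juice | Alpha | engineer
  4   | blue | fish | milk | Delta | teacher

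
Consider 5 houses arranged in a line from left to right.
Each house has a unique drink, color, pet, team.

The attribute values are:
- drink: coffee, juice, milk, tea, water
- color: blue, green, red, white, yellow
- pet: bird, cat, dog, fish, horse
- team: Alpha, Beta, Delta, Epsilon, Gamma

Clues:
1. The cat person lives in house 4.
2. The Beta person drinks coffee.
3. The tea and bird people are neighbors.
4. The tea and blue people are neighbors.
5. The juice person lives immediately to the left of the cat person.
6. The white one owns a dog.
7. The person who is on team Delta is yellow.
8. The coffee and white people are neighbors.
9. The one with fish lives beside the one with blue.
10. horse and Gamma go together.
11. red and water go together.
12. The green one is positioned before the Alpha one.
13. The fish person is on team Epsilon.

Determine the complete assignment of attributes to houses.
Solution:

House | Drink | Color | Pet | Team
----------------------------------
  1   | tea | green | fish | Epsilon
  2   | coffee | blue | bird | Beta
  3   | juice | white | dog | Alpha
  4   | milk | yellow | cat | Delta
  5   | water | red | horse | Gamma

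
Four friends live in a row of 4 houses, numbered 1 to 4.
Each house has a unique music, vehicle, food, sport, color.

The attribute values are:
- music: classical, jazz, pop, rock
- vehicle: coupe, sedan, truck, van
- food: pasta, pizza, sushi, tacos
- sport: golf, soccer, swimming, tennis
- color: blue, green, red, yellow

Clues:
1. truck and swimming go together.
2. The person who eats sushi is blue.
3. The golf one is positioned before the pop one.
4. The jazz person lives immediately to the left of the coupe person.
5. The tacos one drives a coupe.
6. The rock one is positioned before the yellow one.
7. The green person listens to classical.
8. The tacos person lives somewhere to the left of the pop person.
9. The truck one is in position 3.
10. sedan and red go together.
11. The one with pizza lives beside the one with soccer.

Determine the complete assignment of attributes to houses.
Solution:

House | Music | Vehicle | Food | Sport | Color
----------------------------------------------
  1   | jazz | sedan | pizza | golf | red
  2   | classical | coupe | tacos | soccer | green
  3   | rock | truck | sushi | swimming | blue
  4   | pop | van | pasta | tennis | yellow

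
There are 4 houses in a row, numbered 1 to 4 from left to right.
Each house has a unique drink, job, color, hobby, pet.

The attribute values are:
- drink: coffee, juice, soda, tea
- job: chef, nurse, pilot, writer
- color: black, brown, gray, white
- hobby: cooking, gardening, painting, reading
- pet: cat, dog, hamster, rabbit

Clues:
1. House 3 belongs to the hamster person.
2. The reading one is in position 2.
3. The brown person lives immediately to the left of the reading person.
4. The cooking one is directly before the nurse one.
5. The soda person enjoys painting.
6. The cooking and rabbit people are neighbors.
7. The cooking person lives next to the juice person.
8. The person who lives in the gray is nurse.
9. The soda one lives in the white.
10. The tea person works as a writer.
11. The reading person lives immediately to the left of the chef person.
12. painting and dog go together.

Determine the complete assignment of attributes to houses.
Solution:

House | Drink | Job | Color | Hobby | Pet
-----------------------------------------
  1   | tea | writer | brown | cooking | cat
  2   | juice | nurse | gray | reading | rabbit
  3   | coffee | chef | black | gardening | hamster
  4   | soda | pilot | white | painting | dog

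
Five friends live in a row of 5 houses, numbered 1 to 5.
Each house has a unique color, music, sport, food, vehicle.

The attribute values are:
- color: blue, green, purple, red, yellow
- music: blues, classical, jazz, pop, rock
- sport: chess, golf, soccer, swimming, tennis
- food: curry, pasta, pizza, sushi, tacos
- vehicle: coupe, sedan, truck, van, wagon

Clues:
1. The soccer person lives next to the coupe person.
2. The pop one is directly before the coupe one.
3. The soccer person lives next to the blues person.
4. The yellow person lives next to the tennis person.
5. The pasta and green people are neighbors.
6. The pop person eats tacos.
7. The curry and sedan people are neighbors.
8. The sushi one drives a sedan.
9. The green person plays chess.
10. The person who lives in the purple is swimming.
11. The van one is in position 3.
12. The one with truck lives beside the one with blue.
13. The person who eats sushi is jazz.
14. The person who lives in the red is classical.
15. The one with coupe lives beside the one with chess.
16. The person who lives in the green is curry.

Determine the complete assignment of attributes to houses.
Solution:

House | Color | Music | Sport | Food | Vehicle
----------------------------------------------
  1   | yellow | pop | soccer | tacos | truck
  2   | blue | blues | tennis | pasta | coupe
  3   | green | rock | chess | curry | van
  4   | purple | jazz | swimming | sushi | sedan
  5   | red | classical | golf | pizza | wagon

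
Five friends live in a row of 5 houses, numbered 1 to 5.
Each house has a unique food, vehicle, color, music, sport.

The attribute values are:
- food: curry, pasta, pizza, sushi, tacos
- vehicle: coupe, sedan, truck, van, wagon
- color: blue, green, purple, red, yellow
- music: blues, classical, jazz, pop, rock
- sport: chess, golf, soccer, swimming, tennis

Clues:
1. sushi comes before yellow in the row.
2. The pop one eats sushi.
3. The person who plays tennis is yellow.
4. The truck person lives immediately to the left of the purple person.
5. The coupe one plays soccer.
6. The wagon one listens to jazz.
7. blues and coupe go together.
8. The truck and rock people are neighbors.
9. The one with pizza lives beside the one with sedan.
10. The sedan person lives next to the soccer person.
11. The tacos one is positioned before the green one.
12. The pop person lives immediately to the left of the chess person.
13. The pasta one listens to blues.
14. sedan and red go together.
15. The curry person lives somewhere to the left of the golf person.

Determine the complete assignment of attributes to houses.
Solution:

House | Food | Vehicle | Color | Music | Sport
----------------------------------------------
  1   | sushi | truck | blue | pop | swimming
  2   | curry | van | purple | rock | chess
  3   | pizza | wagon | yellow | jazz | tennis
  4   | tacos | sedan | red | classical | golf
  5   | pasta | coupe | green | blues | soccer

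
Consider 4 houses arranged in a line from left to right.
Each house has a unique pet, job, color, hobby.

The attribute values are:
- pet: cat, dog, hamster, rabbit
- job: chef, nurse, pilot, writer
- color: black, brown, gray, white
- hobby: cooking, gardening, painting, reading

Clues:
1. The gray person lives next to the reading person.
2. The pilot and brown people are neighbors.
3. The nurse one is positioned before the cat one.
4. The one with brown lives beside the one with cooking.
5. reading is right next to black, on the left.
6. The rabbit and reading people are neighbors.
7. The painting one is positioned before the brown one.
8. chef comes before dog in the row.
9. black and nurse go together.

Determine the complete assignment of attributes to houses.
Solution:

House | Pet | Job | Color | Hobby
---------------------------------
  1   | rabbit | pilot | gray | painting
  2   | hamster | chef | brown | reading
  3   | dog | nurse | black | cooking
  4   | cat | writer | white | gardening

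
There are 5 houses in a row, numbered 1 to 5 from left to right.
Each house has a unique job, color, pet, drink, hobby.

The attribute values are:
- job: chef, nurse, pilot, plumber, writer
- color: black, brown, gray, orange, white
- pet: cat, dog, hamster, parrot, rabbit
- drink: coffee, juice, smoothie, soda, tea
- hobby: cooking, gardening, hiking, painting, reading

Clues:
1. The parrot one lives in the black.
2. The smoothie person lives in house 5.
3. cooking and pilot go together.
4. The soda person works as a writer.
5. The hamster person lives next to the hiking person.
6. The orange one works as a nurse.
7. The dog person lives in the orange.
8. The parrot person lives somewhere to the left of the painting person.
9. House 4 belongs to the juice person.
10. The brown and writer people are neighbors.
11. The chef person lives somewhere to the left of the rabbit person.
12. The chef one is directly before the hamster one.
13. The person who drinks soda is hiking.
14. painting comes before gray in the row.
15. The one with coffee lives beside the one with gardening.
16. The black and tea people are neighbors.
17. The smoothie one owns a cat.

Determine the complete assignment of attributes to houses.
Solution:

House | Job | Color | Pet | Drink | Hobby
-----------------------------------------
  1   | chef | black | parrot | coffee | reading
  2   | plumber | brown | hamster | tea | gardening
  3   | writer | white | rabbit | soda | hiking
  4   | nurse | orange | dog | juice | painting
  5   | pilot | gray | cat | smoothie | cooking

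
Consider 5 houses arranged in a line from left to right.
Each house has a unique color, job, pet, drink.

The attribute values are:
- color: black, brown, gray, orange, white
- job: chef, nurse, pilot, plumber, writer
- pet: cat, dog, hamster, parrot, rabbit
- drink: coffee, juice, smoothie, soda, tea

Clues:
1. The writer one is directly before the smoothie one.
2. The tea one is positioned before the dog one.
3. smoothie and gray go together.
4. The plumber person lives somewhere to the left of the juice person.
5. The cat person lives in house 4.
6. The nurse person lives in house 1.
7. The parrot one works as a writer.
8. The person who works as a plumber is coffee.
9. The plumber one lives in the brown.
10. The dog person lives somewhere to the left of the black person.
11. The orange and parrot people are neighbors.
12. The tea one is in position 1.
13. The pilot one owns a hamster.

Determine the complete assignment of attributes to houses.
Solution:

House | Color | Job | Pet | Drink
---------------------------------
  1   | orange | nurse | rabbit | tea
  2   | white | writer | parrot | soda
  3   | gray | chef | dog | smoothie
  4   | brown | plumber | cat | coffee
  5   | black | pilot | hamster | juice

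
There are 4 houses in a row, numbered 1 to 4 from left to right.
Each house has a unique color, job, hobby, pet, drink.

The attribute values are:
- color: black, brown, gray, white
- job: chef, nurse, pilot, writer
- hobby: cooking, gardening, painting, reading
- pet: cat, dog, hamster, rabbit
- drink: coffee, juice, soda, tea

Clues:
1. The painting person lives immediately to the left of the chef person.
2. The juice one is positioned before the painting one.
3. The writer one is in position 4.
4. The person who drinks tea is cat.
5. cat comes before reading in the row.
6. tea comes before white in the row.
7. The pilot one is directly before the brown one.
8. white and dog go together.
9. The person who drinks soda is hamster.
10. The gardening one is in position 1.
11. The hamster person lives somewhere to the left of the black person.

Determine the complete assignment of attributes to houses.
Solution:

House | Color | Job | Hobby | Pet | Drink
-----------------------------------------
  1   | gray | pilot | gardening | rabbit | juice
  2   | brown | nurse | painting | hamster | soda
  3   | black | chef | cooking | cat | tea
  4   | white | writer | reading | dog | coffee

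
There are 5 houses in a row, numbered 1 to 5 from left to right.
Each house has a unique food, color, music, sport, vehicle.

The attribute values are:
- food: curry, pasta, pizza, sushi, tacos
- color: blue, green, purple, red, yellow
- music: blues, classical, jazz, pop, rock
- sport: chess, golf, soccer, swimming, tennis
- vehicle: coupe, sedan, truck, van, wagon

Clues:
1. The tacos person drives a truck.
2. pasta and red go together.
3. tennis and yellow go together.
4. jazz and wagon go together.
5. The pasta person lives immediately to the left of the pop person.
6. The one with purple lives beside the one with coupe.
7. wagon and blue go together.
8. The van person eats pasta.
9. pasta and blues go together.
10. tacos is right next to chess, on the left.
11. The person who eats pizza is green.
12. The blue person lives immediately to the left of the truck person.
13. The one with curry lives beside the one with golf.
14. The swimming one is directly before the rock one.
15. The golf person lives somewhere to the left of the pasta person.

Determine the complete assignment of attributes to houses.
Solution:

House | Food | Color | Music | Sport | Vehicle
----------------------------------------------
  1   | curry | blue | jazz | swimming | wagon
  2   | tacos | purple | rock | golf | truck
  3   | pizza | green | classical | chess | coupe
  4   | pasta | red | blues | soccer | van
  5   | sushi | yellow | pop | tennis | sedan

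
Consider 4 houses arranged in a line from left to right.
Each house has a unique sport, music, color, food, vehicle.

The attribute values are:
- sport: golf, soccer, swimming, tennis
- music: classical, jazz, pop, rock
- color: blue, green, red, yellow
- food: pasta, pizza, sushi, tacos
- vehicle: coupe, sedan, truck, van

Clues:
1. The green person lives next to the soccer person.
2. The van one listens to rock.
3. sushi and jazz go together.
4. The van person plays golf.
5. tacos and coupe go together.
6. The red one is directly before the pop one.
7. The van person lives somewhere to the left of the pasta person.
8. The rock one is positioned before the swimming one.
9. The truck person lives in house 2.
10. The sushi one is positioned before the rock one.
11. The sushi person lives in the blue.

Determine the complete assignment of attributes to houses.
Solution:

House | Sport | Music | Color | Food | Vehicle
----------------------------------------------
  1   | tennis | classical | green | tacos | coupe
  2   | soccer | jazz | blue | sushi | truck
  3   | golf | rock | red | pizza | van
  4   | swimming | pop | yellow | pasta | sedan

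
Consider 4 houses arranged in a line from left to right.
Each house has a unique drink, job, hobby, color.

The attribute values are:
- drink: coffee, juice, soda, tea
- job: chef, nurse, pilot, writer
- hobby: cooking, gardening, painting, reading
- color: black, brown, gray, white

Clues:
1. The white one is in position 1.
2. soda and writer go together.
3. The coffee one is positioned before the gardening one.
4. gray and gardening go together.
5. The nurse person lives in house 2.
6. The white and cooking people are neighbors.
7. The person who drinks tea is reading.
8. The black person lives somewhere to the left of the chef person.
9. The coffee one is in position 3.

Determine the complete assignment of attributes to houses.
Solution:

House | Drink | Job | Hobby | Color
-----------------------------------
  1   | tea | pilot | reading | white
  2   | juice | nurse | cooking | black
  3   | coffee | chef | painting | brown
  4   | soda | writer | gardening | gray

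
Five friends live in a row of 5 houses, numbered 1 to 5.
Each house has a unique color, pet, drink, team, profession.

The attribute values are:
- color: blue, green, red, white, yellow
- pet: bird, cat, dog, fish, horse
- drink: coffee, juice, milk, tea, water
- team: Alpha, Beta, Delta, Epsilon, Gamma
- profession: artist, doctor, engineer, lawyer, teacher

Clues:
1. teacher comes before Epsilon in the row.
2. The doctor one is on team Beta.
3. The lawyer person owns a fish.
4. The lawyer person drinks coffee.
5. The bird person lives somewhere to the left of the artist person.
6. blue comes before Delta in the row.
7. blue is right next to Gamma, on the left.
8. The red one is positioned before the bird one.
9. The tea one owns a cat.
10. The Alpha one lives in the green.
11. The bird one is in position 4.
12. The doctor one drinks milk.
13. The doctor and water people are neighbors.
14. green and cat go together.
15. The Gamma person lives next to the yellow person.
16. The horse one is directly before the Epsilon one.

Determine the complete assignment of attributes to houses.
Solution:

House | Color | Pet | Drink | Team | Profession
-----------------------------------------------
  1   | blue | dog | milk | Beta | doctor
  2   | red | horse | water | Gamma | teacher
  3   | yellow | fish | coffee | Epsilon | lawyer
  4   | white | bird | juice | Delta | engineer
  5   | green | cat | tea | Alpha | artist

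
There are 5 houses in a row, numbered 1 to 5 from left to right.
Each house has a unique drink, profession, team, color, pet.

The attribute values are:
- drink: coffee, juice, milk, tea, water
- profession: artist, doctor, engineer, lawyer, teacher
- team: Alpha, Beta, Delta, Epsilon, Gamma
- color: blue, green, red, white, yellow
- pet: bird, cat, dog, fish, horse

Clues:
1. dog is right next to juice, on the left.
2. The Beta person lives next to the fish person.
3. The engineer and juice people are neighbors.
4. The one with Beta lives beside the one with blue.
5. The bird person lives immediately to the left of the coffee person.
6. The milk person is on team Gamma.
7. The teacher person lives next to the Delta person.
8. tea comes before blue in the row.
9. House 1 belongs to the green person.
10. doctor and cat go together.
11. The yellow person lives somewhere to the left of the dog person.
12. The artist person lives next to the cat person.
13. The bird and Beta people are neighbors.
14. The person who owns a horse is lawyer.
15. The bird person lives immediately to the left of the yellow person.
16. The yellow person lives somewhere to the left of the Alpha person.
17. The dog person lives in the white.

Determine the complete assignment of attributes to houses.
Solution:

House | Drink | Profession | Team | Color | Pet
-----------------------------------------------
  1   | tea | artist | Epsilon | green | bird
  2   | coffee | doctor | Beta | yellow | cat
  3   | milk | teacher | Gamma | blue | fish
  4   | water | engineer | Delta | white | dog
  5   | juice | lawyer | Alpha | red | horse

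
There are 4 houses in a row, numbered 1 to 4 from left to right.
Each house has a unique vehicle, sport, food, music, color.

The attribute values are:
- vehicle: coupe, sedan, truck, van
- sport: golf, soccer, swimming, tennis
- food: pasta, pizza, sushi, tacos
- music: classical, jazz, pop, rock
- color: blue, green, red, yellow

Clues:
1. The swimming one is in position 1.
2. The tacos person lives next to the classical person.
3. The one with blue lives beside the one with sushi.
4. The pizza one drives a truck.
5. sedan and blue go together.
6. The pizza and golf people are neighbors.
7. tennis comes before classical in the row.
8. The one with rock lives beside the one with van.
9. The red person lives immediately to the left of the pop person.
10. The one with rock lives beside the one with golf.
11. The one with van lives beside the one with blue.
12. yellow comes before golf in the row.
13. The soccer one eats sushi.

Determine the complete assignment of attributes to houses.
Solution:

House | Vehicle | Sport | Food | Music | Color
----------------------------------------------
  1   | truck | swimming | pizza | rock | yellow
  2   | van | golf | pasta | jazz | red
  3   | sedan | tennis | tacos | pop | blue
  4   | coupe | soccer | sushi | classical | green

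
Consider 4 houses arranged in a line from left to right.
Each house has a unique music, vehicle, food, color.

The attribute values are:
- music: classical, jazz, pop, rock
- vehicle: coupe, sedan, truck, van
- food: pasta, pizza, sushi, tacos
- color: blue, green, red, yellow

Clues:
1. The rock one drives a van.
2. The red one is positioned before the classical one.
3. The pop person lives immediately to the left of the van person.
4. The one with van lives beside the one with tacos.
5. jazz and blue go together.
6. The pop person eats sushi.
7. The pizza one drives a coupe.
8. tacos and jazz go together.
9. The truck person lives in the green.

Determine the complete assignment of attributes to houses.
Solution:

House | Music | Vehicle | Food | Color
--------------------------------------
  1   | pop | truck | sushi | green
  2   | rock | van | pasta | red
  3   | jazz | sedan | tacos | blue
  4   | classical | coupe | pizza | yellow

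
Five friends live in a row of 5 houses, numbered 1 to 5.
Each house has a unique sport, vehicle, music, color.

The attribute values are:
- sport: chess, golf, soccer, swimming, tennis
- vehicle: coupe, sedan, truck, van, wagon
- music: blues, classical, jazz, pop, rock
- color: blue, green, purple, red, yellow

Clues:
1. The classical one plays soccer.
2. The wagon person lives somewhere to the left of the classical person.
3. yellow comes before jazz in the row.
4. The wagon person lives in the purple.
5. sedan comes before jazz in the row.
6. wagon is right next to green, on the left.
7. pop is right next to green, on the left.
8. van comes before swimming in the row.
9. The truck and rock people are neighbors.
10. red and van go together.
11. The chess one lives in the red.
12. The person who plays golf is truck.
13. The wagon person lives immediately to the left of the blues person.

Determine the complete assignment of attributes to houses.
Solution:

House | Sport | Vehicle | Music | Color
---------------------------------------
  1   | tennis | wagon | pop | purple
  2   | golf | truck | blues | green
  3   | chess | van | rock | red
  4   | soccer | sedan | classical | yellow
  5   | swimming | coupe | jazz | blue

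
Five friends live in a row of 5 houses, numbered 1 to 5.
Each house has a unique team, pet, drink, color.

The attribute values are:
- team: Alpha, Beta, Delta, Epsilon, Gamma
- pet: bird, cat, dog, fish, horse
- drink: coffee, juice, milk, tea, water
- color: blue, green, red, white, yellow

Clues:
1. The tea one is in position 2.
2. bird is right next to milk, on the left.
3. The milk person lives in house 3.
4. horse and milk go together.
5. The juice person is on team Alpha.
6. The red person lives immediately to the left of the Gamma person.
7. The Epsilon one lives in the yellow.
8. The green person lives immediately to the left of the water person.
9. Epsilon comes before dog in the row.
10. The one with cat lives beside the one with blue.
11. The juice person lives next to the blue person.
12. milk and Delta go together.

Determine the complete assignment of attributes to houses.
Solution:

House | Team | Pet | Drink | Color
----------------------------------
  1   | Alpha | cat | juice | red
  2   | Gamma | bird | tea | blue
  3   | Delta | horse | milk | green
  4   | Epsilon | fish | water | yellow
  5   | Beta | dog | coffee | white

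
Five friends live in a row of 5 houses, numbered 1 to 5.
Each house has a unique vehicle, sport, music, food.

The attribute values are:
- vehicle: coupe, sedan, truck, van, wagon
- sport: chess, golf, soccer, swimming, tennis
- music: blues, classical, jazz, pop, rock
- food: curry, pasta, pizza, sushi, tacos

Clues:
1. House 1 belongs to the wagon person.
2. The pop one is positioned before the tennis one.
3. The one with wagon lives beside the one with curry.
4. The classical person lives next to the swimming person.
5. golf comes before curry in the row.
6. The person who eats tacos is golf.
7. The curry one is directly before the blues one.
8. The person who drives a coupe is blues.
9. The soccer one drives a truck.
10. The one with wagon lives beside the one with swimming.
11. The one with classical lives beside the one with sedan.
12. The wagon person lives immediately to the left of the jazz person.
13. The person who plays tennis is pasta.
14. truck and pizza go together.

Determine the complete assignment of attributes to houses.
Solution:

House | Vehicle | Sport | Music | Food
--------------------------------------
  1   | wagon | golf | classical | tacos
  2   | sedan | swimming | jazz | curry
  3   | coupe | chess | blues | sushi
  4   | truck | soccer | pop | pizza
  5   | van | tennis | rock | pasta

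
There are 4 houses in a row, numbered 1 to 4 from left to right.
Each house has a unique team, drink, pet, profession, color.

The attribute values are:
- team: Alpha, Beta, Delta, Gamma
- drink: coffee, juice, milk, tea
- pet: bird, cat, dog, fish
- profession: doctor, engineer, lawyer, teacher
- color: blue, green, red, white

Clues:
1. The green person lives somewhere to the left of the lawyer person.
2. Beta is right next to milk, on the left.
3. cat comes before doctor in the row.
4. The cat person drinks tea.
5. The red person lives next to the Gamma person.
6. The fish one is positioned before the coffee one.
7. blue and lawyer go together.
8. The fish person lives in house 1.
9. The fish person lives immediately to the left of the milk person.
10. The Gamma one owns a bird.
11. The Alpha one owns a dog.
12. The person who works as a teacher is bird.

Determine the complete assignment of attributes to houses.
Solution:

House | Team | Drink | Pet | Profession | Color
-----------------------------------------------
  1   | Beta | juice | fish | engineer | red
  2   | Gamma | milk | bird | teacher | green
  3   | Delta | tea | cat | lawyer | blue
  4   | Alpha | coffee | dog | doctor | white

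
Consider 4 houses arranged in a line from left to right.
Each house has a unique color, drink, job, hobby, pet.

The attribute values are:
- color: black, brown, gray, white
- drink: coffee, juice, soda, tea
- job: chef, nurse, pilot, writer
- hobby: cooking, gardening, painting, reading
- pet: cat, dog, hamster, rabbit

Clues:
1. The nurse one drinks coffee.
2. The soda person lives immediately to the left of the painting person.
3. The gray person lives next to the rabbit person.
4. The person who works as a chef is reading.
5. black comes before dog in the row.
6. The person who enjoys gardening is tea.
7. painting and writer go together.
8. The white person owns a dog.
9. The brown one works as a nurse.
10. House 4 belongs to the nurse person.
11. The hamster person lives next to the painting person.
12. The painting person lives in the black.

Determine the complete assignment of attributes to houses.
Solution:

House | Color | Drink | Job | Hobby | Pet
-----------------------------------------
  1   | gray | soda | chef | reading | hamster
  2   | black | juice | writer | painting | rabbit
  3   | white | tea | pilot | gardening | dog
  4   | brown | coffee | nurse | cooking | cat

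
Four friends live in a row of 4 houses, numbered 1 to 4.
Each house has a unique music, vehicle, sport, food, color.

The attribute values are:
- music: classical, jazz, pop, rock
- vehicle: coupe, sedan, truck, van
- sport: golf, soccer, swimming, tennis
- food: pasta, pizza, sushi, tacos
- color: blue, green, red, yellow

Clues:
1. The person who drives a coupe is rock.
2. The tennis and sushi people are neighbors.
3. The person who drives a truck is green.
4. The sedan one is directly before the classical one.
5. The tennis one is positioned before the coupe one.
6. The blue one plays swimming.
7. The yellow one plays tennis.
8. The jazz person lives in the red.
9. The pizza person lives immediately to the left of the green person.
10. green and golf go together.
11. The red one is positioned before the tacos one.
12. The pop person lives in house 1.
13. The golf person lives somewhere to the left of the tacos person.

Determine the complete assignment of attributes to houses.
Solution:

House | Music | Vehicle | Sport | Food | Color
----------------------------------------------
  1   | pop | sedan | tennis | pizza | yellow
  2   | classical | truck | golf | sushi | green
  3   | jazz | van | soccer | pasta | red
  4   | rock | coupe | swimming | tacos | blue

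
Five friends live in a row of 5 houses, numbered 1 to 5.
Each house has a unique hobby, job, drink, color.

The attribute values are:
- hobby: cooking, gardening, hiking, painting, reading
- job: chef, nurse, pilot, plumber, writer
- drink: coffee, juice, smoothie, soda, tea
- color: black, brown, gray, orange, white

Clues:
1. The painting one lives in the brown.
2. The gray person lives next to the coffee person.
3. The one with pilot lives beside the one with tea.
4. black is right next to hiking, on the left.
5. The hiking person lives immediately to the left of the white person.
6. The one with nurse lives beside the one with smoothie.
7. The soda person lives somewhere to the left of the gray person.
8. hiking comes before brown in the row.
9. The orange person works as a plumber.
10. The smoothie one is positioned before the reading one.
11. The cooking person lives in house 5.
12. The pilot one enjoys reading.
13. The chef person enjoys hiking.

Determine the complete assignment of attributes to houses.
Solution:

House | Hobby | Job | Drink | Color
-----------------------------------
  1   | gardening | nurse | soda | black
  2   | hiking | chef | smoothie | gray
  3   | reading | pilot | coffee | white
  4   | painting | writer | tea | brown
  5   | cooking | plumber | juice | orange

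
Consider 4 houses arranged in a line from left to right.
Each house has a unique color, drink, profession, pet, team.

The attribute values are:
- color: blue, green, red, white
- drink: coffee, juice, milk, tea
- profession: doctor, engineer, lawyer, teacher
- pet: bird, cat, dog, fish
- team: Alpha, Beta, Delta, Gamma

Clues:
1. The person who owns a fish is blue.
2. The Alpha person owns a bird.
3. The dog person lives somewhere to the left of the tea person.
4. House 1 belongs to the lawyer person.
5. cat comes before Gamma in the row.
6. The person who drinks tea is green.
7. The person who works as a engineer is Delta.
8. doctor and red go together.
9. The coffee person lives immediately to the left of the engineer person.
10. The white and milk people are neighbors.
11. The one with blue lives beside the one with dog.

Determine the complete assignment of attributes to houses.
Solution:

House | Color | Drink | Profession | Pet | Team
-----------------------------------------------
  1   | white | coffee | lawyer | cat | Beta
  2   | blue | milk | engineer | fish | Delta
  3   | red | juice | doctor | dog | Gamma
  4   | green | tea | teacher | bird | Alpha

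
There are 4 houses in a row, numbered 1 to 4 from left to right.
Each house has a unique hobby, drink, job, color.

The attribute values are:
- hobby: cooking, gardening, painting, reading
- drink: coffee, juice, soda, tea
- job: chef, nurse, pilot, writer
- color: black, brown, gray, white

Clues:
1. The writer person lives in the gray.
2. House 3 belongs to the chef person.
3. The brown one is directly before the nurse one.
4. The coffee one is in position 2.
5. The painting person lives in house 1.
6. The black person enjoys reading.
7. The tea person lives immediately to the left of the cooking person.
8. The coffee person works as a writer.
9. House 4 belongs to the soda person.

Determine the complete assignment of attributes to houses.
Solution:

House | Hobby | Drink | Job | Color
-----------------------------------
  1   | painting | tea | pilot | white
  2   | cooking | coffee | writer | gray
  3   | gardening | juice | chef | brown
  4   | reading | soda | nurse | black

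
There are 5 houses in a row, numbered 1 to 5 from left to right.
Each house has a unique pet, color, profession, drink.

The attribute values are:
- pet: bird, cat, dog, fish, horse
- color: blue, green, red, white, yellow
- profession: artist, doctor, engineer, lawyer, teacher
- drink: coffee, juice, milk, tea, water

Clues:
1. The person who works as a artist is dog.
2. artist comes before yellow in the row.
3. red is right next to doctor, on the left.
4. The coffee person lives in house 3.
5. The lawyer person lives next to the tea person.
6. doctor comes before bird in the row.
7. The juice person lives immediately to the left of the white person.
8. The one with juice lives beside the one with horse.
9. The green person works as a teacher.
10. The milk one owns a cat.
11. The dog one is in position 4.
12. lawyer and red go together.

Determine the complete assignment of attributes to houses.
Solution:

House | Pet | Color | Profession | Drink
----------------------------------------
  1   | fish | red | lawyer | juice
  2   | horse | white | doctor | tea
  3   | bird | green | teacher | coffee
  4   | dog | blue | artist | water
  5   | cat | yellow | engineer | milk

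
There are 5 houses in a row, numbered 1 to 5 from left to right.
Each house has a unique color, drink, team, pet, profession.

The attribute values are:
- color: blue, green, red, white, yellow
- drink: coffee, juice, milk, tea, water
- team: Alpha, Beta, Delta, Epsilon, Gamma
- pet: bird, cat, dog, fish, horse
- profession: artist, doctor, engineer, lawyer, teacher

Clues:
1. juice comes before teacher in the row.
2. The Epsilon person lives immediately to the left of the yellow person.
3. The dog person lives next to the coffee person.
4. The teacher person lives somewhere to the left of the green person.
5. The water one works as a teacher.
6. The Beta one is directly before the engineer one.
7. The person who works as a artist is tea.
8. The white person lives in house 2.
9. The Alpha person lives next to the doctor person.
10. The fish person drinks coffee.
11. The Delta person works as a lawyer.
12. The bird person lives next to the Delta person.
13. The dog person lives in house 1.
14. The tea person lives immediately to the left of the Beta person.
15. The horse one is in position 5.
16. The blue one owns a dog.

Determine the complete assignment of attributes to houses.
Solution:

House | Color | Drink | Team | Pet | Profession
-----------------------------------------------
  1   | blue | tea | Alpha | dog | artist
  2   | white | coffee | Beta | fish | doctor
  3   | red | juice | Epsilon | cat | engineer
  4   | yellow | water | Gamma | bird | teacher
  5   | green | milk | Delta | horse | lawyer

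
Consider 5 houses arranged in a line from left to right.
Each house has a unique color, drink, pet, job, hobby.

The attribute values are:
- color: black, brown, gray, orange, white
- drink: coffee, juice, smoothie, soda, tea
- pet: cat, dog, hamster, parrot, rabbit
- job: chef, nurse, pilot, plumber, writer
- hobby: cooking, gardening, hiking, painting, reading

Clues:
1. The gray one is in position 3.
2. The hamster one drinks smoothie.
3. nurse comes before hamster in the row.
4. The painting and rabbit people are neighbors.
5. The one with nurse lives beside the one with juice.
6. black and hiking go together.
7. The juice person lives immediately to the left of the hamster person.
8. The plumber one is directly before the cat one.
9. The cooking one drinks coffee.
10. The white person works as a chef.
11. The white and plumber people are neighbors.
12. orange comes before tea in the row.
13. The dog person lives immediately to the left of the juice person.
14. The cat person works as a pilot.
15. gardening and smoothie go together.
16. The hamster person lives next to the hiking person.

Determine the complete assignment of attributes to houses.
Solution:

House | Color | Drink | Pet | Job | Hobby
-----------------------------------------
  1   | orange | soda | dog | nurse | painting
  2   | white | juice | rabbit | chef | reading
  3   | gray | smoothie | hamster | plumber | gardening
  4   | black | tea | cat | pilot | hiking
  5   | brown | coffee | parrot | writer | cooking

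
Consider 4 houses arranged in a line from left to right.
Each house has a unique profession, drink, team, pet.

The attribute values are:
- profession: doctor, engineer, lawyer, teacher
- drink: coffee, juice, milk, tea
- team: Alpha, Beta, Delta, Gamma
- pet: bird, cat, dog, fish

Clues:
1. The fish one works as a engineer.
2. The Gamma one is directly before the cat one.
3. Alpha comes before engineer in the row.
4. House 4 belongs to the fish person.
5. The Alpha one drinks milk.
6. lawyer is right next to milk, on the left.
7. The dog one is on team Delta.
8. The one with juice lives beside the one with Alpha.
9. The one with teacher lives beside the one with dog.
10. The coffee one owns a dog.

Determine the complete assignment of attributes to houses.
Solution:

House | Profession | Drink | Team | Pet
---------------------------------------
  1   | lawyer | juice | Gamma | bird
  2   | teacher | milk | Alpha | cat
  3   | doctor | coffee | Delta | dog
  4   | engineer | tea | Beta | fish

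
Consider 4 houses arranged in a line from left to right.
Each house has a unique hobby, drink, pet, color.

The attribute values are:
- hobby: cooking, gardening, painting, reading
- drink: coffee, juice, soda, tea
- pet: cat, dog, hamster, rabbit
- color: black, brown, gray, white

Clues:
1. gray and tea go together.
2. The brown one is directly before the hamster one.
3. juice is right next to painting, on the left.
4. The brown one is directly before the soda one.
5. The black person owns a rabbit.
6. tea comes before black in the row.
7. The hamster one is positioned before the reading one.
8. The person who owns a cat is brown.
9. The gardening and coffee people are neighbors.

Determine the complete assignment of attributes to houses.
Solution:

House | Hobby | Drink | Pet | Color
-----------------------------------
  1   | cooking | juice | cat | brown
  2   | painting | soda | hamster | white
  3   | gardening | tea | dog | gray
  4   | reading | coffee | rabbit | black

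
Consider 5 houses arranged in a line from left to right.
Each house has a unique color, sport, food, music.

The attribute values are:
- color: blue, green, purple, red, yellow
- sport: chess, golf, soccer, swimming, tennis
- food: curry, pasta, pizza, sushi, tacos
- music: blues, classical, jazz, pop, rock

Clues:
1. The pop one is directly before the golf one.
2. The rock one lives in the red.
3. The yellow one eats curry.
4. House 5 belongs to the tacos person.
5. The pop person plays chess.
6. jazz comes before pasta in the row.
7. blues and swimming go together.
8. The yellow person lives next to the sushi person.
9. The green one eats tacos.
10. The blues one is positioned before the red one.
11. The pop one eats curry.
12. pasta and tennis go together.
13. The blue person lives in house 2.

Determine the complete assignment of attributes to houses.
Solution:

House | Color | Sport | Food | Music
------------------------------------
  1   | yellow | chess | curry | pop
  2   | blue | golf | sushi | jazz
  3   | purple | swimming | pizza | blues
  4   | red | tennis | pasta | rock
  5   | green | soccer | tacos | classical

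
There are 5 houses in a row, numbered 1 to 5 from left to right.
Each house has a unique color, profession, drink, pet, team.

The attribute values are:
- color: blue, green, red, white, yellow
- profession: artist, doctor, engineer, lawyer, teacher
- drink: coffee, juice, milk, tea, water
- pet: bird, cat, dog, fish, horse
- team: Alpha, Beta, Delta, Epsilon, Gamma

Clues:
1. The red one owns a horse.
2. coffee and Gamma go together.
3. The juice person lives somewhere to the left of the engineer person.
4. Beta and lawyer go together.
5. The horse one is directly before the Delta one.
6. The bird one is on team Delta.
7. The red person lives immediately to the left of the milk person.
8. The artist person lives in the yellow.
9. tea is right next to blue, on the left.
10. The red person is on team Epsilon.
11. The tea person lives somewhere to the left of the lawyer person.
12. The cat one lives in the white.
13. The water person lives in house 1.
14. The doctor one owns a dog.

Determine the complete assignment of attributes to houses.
Solution:

House | Color | Profession | Drink | Pet | Team
-----------------------------------------------
  1   | red | teacher | water | horse | Epsilon
  2   | yellow | artist | milk | bird | Delta
  3   | green | doctor | tea | dog | Alpha
  4   | blue | lawyer | juice | fish | Beta
  5   | white | engineer | coffee | cat | Gamma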